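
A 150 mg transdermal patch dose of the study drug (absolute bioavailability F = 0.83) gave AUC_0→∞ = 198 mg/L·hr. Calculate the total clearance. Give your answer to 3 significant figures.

CL = 0.629 L/hr

CL = F × Dose / AUC_0→∞
   = 0.83 × 150 / 198 = 0.628788 L/hr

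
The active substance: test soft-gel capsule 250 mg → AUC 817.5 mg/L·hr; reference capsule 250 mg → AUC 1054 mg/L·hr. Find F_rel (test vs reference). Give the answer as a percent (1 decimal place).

F_rel = 77.6%

F_rel = (AUC_test/D_test) / (AUC_ref/D_ref)
      = (817.5/250) / (1054/250)
      = 3.27 / 4.216 = 0.7756 = 77.56%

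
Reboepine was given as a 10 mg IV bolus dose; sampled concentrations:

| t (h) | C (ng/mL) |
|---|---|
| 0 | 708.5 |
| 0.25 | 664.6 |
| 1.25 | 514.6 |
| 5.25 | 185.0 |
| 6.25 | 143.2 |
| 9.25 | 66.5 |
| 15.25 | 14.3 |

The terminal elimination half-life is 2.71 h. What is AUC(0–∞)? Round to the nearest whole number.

AUC = 2937 ng/mL·h

Trapezoidal AUC_0→15.25:
  [0→0.25]: (708.5+664.6)/2 × 0.25 = 171.6375
  [0.25→1.25]: (664.6+514.6)/2 × 1 = 589.6
  [1.25→5.25]: (514.6+185.0)/2 × 4 = 1399.2
  [5.25→6.25]: (185.0+143.2)/2 × 1 = 164.1
  [6.25→9.25]: (143.2+66.5)/2 × 3 = 314.55
  [9.25→15.25]: (66.5+14.3)/2 × 6 = 242.4
  Sum = 2881.4875 ng/mL·h
k_e = ln2 / t½ = 0.693147 / 2.71 = 0.2558 h^-1
Extrapolated tail: C_last / k_e = 14.3 / 0.2558 = 55.903
AUC_0→∞ = 2881.4875 + 55.903 = 2937.3905 ng/mL·h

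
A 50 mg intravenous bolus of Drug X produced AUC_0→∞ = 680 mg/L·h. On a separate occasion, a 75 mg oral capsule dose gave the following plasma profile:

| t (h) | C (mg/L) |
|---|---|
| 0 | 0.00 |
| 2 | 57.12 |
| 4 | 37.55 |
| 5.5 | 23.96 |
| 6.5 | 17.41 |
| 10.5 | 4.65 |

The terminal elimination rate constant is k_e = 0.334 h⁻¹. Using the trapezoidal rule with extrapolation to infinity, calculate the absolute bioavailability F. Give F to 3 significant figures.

Trapezoidal AUC_0→10.5 (oral capsule):
  [0→2]: (0.00+57.12)/2 × 2 = 57.12
  [2→4]: (57.12+37.55)/2 × 2 = 94.67
  [4→5.5]: (37.55+23.96)/2 × 1.5 = 46.1325
  [5.5→6.5]: (23.96+17.41)/2 × 1 = 20.685
  [6.5→10.5]: (17.41+4.65)/2 × 4 = 44.12
  Sum = 262.7275 mg/L·h
Tail: C_last/k_e = 4.65/0.334 = 13.922
AUC_0→∞ (oral capsule) = 262.7275 + 13.922 = 276.6495 mg/L·h
F = (AUC_ev/D_ev)/(AUC_iv/D_iv) = (276.6495/75)/(680/50) = 3.68866/13.6 = 0.2712

F = 0.271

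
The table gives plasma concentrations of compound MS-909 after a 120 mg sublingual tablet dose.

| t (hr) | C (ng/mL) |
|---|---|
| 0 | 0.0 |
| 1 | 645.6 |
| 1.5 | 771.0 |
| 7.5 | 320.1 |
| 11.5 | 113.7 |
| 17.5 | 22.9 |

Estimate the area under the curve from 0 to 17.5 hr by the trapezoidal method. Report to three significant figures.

Trapezoidal AUC_0→17.5:
  [0→1]: (0.0+645.6)/2 × 1 = 322.8
  [1→1.5]: (645.6+771.0)/2 × 0.5 = 354.15
  [1.5→7.5]: (771.0+320.1)/2 × 6 = 3273.3
  [7.5→11.5]: (320.1+113.7)/2 × 4 = 867.6
  [11.5→17.5]: (113.7+22.9)/2 × 6 = 409.8
  Sum = 5227.65 ng/mL·hr

AUC = 5230 ng/mL·hr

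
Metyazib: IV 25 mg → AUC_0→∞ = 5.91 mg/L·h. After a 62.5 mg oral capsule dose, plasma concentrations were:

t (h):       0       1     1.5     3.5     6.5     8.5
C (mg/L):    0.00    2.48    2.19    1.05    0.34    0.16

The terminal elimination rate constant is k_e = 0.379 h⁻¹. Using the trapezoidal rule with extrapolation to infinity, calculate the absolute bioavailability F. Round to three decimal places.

F = 0.586

Trapezoidal AUC_0→8.5 (oral capsule):
  [0→1]: (0.00+2.48)/2 × 1 = 1.24
  [1→1.5]: (2.48+2.19)/2 × 0.5 = 1.1675
  [1.5→3.5]: (2.19+1.05)/2 × 2 = 3.24
  [3.5→6.5]: (1.05+0.34)/2 × 3 = 2.085
  [6.5→8.5]: (0.34+0.16)/2 × 2 = 0.5
  Sum = 8.2325 mg/L·h
Tail: C_last/k_e = 0.16/0.379 = 0.422
AUC_0→∞ (oral capsule) = 8.2325 + 0.422 = 8.6545 mg/L·h
F = (AUC_ev/D_ev)/(AUC_iv/D_iv) = (8.6545/62.5)/(5.91/25) = 0.138472/0.2364 = 0.5858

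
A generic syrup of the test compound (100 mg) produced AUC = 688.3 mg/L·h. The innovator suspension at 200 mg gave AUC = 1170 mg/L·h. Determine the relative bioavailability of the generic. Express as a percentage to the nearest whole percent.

F_rel = 118%

F_rel = (AUC_test/D_test) / (AUC_ref/D_ref)
      = (688.3/100) / (1170/200)
      = 6.883 / 5.85 = 1.1766 = 117.66%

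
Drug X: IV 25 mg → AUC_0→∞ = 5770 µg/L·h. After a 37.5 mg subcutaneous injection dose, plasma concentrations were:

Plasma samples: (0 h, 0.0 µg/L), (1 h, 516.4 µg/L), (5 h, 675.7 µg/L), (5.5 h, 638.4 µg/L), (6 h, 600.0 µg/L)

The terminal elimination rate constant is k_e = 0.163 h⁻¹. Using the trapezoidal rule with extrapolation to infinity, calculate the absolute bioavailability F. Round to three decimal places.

Trapezoidal AUC_0→6 (subcutaneous injection):
  [0→1]: (0.0+516.4)/2 × 1 = 258.2
  [1→5]: (516.4+675.7)/2 × 4 = 2384.2
  [5→5.5]: (675.7+638.4)/2 × 0.5 = 328.525
  [5.5→6]: (638.4+600.0)/2 × 0.5 = 309.6
  Sum = 3280.525 µg/L·h
Tail: C_last/k_e = 600.0/0.163 = 3680.982
AUC_0→∞ (subcutaneous injection) = 3280.525 + 3680.982 = 6961.507 µg/L·h
F = (AUC_ev/D_ev)/(AUC_iv/D_iv) = (6961.507/37.5)/(5770/25) = 185.64/230.8 = 0.8043

F = 0.804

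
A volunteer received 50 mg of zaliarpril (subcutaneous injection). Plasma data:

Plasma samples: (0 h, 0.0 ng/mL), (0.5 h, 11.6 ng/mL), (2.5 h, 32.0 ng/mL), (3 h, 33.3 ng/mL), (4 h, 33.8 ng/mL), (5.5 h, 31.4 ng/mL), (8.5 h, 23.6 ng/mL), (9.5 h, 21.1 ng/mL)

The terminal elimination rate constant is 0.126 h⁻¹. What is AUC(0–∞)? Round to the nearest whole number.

AUC = 418 ng/mL·h

Trapezoidal AUC_0→9.5:
  [0→0.5]: (0.0+11.6)/2 × 0.5 = 2.9
  [0.5→2.5]: (11.6+32.0)/2 × 2 = 43.6
  [2.5→3]: (32.0+33.3)/2 × 0.5 = 16.325
  [3→4]: (33.3+33.8)/2 × 1 = 33.55
  [4→5.5]: (33.8+31.4)/2 × 1.5 = 48.9
  [5.5→8.5]: (31.4+23.6)/2 × 3 = 82.5
  [8.5→9.5]: (23.6+21.1)/2 × 1 = 22.35
  Sum = 250.125 ng/mL·h
Extrapolated tail: C_last / k_e = 21.1 / 0.126 = 167.460
AUC_0→∞ = 250.125 + 167.460 = 417.585 ng/mL·h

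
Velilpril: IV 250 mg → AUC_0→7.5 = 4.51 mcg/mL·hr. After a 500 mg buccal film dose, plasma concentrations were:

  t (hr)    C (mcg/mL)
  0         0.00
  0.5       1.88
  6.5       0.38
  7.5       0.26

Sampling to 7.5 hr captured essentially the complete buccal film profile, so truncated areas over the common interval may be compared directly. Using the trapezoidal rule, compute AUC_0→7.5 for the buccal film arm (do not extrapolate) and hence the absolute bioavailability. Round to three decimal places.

Trapezoidal AUC_0→7.5 (buccal film):
  [0→0.5]: (0.00+1.88)/2 × 0.5 = 0.47
  [0.5→6.5]: (1.88+0.38)/2 × 6 = 6.78
  [6.5→7.5]: (0.38+0.26)/2 × 1 = 0.32
  Sum = 7.57 mcg/mL·hr
F = (AUC_ev/D_ev)/(AUC_iv/D_iv) = (7.57/500)/(4.51/250) = 0.01514/0.01804 = 0.8392

F = 0.839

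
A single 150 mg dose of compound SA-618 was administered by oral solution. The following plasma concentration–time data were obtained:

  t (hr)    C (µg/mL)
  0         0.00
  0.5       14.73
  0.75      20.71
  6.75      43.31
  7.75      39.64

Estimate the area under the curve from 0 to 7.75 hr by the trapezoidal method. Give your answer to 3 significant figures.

Trapezoidal AUC_0→7.75:
  [0→0.5]: (0.00+14.73)/2 × 0.5 = 3.6825
  [0.5→0.75]: (14.73+20.71)/2 × 0.25 = 4.43
  [0.75→6.75]: (20.71+43.31)/2 × 6 = 192.06
  [6.75→7.75]: (43.31+39.64)/2 × 1 = 41.475
  Sum = 241.6475 µg/mL·hr

AUC = 242 µg/mL·hr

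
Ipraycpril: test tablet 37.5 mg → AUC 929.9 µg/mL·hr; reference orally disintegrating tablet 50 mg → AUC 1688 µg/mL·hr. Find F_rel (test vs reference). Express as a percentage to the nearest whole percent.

F_rel = (AUC_test/D_test) / (AUC_ref/D_ref)
      = (929.9/37.5) / (1688/50)
      = 24.7973 / 33.76 = 0.7345 = 73.45%

F_rel = 73%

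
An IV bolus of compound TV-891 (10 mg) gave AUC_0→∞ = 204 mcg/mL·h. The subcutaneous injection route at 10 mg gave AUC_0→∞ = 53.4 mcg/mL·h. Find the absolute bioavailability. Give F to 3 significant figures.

F = 0.262

F = (AUC_ev / D_ev) / (AUC_iv / D_iv)
  = (53.4/10) / (204/10)
  = 5.34 / 20.4 = 0.2618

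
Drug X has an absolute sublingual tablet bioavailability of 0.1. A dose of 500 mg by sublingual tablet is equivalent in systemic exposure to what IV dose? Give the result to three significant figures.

Systemic exposure from an extravascular dose = F × D_ev, so the equivalent IV dose is F × D_ev.
D_iv = F × D_ev = 0.1 × 500 = 50 mg

D_iv = 50.0 mg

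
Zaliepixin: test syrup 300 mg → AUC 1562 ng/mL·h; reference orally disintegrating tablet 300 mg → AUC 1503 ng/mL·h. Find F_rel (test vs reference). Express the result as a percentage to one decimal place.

F_rel = (AUC_test/D_test) / (AUC_ref/D_ref)
      = (1562/300) / (1503/300)
      = 5.20667 / 5.01 = 1.0393 = 103.93%

F_rel = 103.9%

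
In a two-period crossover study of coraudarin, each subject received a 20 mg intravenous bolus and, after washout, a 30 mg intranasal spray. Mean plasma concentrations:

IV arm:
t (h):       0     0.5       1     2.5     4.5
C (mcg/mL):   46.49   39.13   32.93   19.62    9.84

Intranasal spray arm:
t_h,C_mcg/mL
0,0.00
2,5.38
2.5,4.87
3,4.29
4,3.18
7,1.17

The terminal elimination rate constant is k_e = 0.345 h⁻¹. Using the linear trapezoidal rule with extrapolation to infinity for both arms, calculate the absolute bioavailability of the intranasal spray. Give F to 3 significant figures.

F = 0.116

Trapezoidal AUC_0→4.5 (IV):
  [0→0.5]: (46.49+39.13)/2 × 0.5 = 21.405
  [0.5→1]: (39.13+32.93)/2 × 0.5 = 18.015
  [1→2.5]: (32.93+19.62)/2 × 1.5 = 39.4125
  [2.5→4.5]: (19.62+9.84)/2 × 2 = 29.46
  Sum = 108.2925 mcg/mL·h
IV tail: 9.84/0.345 = 28.522; AUC_iv,0→∞ = 108.2925 + 28.522 = 136.8145 mcg/mL·h
Trapezoidal AUC_0→7 (intranasal spray):
  [0→2]: (0.00+5.38)/2 × 2 = 5.38
  [2→2.5]: (5.38+4.87)/2 × 0.5 = 2.5625
  [2.5→3]: (4.87+4.29)/2 × 0.5 = 2.29
  [3→4]: (4.29+3.18)/2 × 1 = 3.735
  [4→7]: (3.18+1.17)/2 × 3 = 6.525
  Sum = 20.4925 mcg/mL·h
intranasal spray tail: 1.17/0.345 = 3.391; AUC_ev,0→∞ = 20.4925 + 3.391 = 23.8835 mcg/mL·h
F = (AUC_ev/D_ev)/(AUC_iv/D_iv) = (23.8835/30)/(136.8145/20) = 0.796117/6.840725 = 0.1164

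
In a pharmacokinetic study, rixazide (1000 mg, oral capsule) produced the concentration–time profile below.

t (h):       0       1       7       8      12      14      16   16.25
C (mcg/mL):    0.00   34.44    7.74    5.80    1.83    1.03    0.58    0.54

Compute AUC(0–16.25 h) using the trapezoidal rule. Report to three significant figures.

Trapezoidal AUC_0→16.25:
  [0→1]: (0.00+34.44)/2 × 1 = 17.22
  [1→7]: (34.44+7.74)/2 × 6 = 126.54
  [7→8]: (7.74+5.80)/2 × 1 = 6.77
  [8→12]: (5.80+1.83)/2 × 4 = 15.26
  [12→14]: (1.83+1.03)/2 × 2 = 2.86
  [14→16]: (1.03+0.58)/2 × 2 = 1.61
  [16→16.25]: (0.58+0.54)/2 × 0.25 = 0.14
  Sum = 170.4 mcg/mL·h

AUC = 170 mcg/mL·h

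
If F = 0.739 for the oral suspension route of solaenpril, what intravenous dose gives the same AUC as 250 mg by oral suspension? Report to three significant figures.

Systemic exposure from an extravascular dose = F × D_ev, so the equivalent IV dose is F × D_ev.
D_iv = F × D_ev = 0.739 × 250 = 184.75 mg

D_iv = 185 mg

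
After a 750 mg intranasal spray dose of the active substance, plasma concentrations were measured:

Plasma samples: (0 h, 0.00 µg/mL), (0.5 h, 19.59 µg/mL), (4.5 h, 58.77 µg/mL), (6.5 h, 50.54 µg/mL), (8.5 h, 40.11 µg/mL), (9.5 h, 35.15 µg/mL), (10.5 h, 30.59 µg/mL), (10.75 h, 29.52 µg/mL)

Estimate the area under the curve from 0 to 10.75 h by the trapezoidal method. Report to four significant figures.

Trapezoidal AUC_0→10.75:
  [0→0.5]: (0.00+19.59)/2 × 0.5 = 4.8975
  [0.5→4.5]: (19.59+58.77)/2 × 4 = 156.72
  [4.5→6.5]: (58.77+50.54)/2 × 2 = 109.31
  [6.5→8.5]: (50.54+40.11)/2 × 2 = 90.65
  [8.5→9.5]: (40.11+35.15)/2 × 1 = 37.63
  [9.5→10.5]: (35.15+30.59)/2 × 1 = 32.87
  [10.5→10.75]: (30.59+29.52)/2 × 0.25 = 7.51375
  Sum = 439.59125 µg/mL·h

AUC = 439.6 µg/mL·h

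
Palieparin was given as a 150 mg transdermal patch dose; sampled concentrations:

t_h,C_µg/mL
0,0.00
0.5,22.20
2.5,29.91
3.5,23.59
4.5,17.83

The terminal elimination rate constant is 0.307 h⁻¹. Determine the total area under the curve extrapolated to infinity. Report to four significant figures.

AUC = 163.2 µg/mL·h

Trapezoidal AUC_0→4.5:
  [0→0.5]: (0.00+22.20)/2 × 0.5 = 5.55
  [0.5→2.5]: (22.20+29.91)/2 × 2 = 52.11
  [2.5→3.5]: (29.91+23.59)/2 × 1 = 26.75
  [3.5→4.5]: (23.59+17.83)/2 × 1 = 20.71
  Sum = 105.12 µg/mL·h
Extrapolated tail: C_last / k_e = 17.83 / 0.307 = 58.078
AUC_0→∞ = 105.12 + 58.078 = 163.198 µg/mL·h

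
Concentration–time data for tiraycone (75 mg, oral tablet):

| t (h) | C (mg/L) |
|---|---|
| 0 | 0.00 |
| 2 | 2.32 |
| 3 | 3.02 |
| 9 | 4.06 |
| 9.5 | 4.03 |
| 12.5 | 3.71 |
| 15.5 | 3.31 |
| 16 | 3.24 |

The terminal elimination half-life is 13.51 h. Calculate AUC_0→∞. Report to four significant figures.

AUC = 115.2 mg/L·h

Trapezoidal AUC_0→16:
  [0→2]: (0.00+2.32)/2 × 2 = 2.32
  [2→3]: (2.32+3.02)/2 × 1 = 2.67
  [3→9]: (3.02+4.06)/2 × 6 = 21.24
  [9→9.5]: (4.06+4.03)/2 × 0.5 = 2.0225
  [9.5→12.5]: (4.03+3.71)/2 × 3 = 11.61
  [12.5→15.5]: (3.71+3.31)/2 × 3 = 10.53
  [15.5→16]: (3.31+3.24)/2 × 0.5 = 1.6375
  Sum = 52.03 mg/L·h
k_e = ln2 / t½ = 0.693147 / 13.51 = 0.0513 h^-1
Extrapolated tail: C_last / k_e = 3.24 / 0.0513 = 63.158
AUC_0→∞ = 52.03 + 63.158 = 115.188 mg/L·h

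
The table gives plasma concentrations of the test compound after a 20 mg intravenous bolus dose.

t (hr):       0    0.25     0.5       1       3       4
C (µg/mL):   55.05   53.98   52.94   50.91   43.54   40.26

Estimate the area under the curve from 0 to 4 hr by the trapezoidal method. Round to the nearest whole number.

AUC = 189 µg/mL·hr

Trapezoidal AUC_0→4:
  [0→0.25]: (55.05+53.98)/2 × 0.25 = 13.62875
  [0.25→0.5]: (53.98+52.94)/2 × 0.25 = 13.365
  [0.5→1]: (52.94+50.91)/2 × 0.5 = 25.9625
  [1→3]: (50.91+43.54)/2 × 2 = 94.45
  [3→4]: (43.54+40.26)/2 × 1 = 41.9
  Sum = 189.30625 µg/mL·hr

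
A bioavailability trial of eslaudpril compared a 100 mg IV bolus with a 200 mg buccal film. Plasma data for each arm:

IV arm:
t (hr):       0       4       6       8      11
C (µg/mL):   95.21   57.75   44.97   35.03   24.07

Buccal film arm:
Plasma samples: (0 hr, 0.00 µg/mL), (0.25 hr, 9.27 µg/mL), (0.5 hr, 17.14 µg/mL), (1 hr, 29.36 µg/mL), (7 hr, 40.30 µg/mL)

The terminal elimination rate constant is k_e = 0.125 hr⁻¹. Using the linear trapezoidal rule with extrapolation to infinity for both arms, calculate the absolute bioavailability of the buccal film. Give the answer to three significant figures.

Trapezoidal AUC_0→11 (IV):
  [0→4]: (95.21+57.75)/2 × 4 = 305.92
  [4→6]: (57.75+44.97)/2 × 2 = 102.72
  [6→8]: (44.97+35.03)/2 × 2 = 80.0
  [8→11]: (35.03+24.07)/2 × 3 = 88.65
  Sum = 577.29 µg/mL·hr
IV tail: 24.07/0.125 = 192.560; AUC_iv,0→∞ = 577.29 + 192.560 = 769.85 µg/mL·hr
Trapezoidal AUC_0→7 (buccal film):
  [0→0.25]: (0.00+9.27)/2 × 0.25 = 1.15875
  [0.25→0.5]: (9.27+17.14)/2 × 0.25 = 3.30125
  [0.5→1]: (17.14+29.36)/2 × 0.5 = 11.625
  [1→7]: (29.36+40.30)/2 × 6 = 208.98
  Sum = 225.065 µg/mL·hr
buccal film tail: 40.30/0.125 = 322.400; AUC_ev,0→∞ = 225.065 + 322.400 = 547.465 µg/mL·hr
F = (AUC_ev/D_ev)/(AUC_iv/D_iv) = (547.465/200)/(769.85/100) = 2.737325/7.6985 = 0.3556

F = 0.356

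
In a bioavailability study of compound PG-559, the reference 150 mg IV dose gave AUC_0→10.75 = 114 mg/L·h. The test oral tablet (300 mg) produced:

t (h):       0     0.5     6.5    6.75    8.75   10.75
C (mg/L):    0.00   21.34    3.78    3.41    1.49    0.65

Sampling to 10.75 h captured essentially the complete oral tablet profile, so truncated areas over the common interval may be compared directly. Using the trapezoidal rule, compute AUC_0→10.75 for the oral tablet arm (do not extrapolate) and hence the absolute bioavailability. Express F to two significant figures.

F = 0.39

Trapezoidal AUC_0→10.75 (oral tablet):
  [0→0.5]: (0.00+21.34)/2 × 0.5 = 5.335
  [0.5→6.5]: (21.34+3.78)/2 × 6 = 75.36
  [6.5→6.75]: (3.78+3.41)/2 × 0.25 = 0.89875
  [6.75→8.75]: (3.41+1.49)/2 × 2 = 4.9
  [8.75→10.75]: (1.49+0.65)/2 × 2 = 2.14
  Sum = 88.63375 mg/L·h
F = (AUC_ev/D_ev)/(AUC_iv/D_iv) = (88.63375/300)/(114/150) = 0.295446/0.76 = 0.3887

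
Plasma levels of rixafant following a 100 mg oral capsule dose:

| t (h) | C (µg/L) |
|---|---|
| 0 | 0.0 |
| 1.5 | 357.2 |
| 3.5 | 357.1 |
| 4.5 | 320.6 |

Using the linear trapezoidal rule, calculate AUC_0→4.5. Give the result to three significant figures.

Trapezoidal AUC_0→4.5:
  [0→1.5]: (0.0+357.2)/2 × 1.5 = 267.9
  [1.5→3.5]: (357.2+357.1)/2 × 2 = 714.3
  [3.5→4.5]: (357.1+320.6)/2 × 1 = 338.85
  Sum = 1321.05 µg/L·h

AUC = 1320 µg/L·h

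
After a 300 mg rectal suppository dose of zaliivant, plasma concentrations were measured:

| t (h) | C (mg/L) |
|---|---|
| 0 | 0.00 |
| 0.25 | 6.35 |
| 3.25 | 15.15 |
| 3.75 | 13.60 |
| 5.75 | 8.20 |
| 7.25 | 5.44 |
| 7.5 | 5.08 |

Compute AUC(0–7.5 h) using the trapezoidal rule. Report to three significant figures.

AUC = 73.6 mg/L·h

Trapezoidal AUC_0→7.5:
  [0→0.25]: (0.00+6.35)/2 × 0.25 = 0.79375
  [0.25→3.25]: (6.35+15.15)/2 × 3 = 32.25
  [3.25→3.75]: (15.15+13.60)/2 × 0.5 = 7.1875
  [3.75→5.75]: (13.60+8.20)/2 × 2 = 21.8
  [5.75→7.25]: (8.20+5.44)/2 × 1.5 = 10.23
  [7.25→7.5]: (5.44+5.08)/2 × 0.25 = 1.315
  Sum = 73.57625 mg/L·h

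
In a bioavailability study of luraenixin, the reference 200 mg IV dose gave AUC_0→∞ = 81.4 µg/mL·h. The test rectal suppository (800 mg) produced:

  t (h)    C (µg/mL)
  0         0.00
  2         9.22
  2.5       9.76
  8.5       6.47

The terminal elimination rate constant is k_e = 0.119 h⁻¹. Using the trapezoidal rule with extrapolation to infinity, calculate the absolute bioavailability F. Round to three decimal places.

Trapezoidal AUC_0→8.5 (rectal suppository):
  [0→2]: (0.00+9.22)/2 × 2 = 9.22
  [2→2.5]: (9.22+9.76)/2 × 0.5 = 4.745
  [2.5→8.5]: (9.76+6.47)/2 × 6 = 48.69
  Sum = 62.655 µg/mL·h
Tail: C_last/k_e = 6.47/0.119 = 54.370
AUC_0→∞ (rectal suppository) = 62.655 + 54.370 = 117.025 µg/mL·h
F = (AUC_ev/D_ev)/(AUC_iv/D_iv) = (117.025/800)/(81.4/200) = 0.14628125/0.407 = 0.3594

F = 0.359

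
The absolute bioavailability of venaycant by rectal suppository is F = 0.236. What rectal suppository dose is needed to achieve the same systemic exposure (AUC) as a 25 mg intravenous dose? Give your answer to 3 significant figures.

D_rectal = 106 mg

For equal systemic exposure: F × D_ev = D_iv
D_ev = D_iv / F = 25 / 0.236 = 105.932 mg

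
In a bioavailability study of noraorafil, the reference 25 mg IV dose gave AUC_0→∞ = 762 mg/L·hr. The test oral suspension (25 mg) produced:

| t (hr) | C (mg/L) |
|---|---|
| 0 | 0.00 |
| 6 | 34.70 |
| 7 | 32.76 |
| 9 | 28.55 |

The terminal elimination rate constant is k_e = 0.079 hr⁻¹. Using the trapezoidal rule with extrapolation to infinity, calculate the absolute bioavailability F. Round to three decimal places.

Trapezoidal AUC_0→9 (oral suspension):
  [0→6]: (0.00+34.70)/2 × 6 = 104.1
  [6→7]: (34.70+32.76)/2 × 1 = 33.73
  [7→9]: (32.76+28.55)/2 × 2 = 61.31
  Sum = 199.14 mg/L·hr
Tail: C_last/k_e = 28.55/0.079 = 361.392
AUC_0→∞ (oral suspension) = 199.14 + 361.392 = 560.532 mg/L·hr
F = (AUC_ev/D_ev)/(AUC_iv/D_iv) = (560.532/25)/(762/25) = 22.42128/30.48 = 0.7356

F = 0.736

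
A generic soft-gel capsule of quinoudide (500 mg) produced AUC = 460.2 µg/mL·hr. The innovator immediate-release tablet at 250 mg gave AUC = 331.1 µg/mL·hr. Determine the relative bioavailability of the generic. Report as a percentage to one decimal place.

F_rel = (AUC_test/D_test) / (AUC_ref/D_ref)
      = (460.2/500) / (331.1/250)
      = 0.9204 / 1.3244 = 0.6950 = 69.50%

F_rel = 69.5%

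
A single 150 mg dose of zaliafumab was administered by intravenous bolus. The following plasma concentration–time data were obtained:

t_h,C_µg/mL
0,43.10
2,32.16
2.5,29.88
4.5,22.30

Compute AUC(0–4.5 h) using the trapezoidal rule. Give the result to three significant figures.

AUC = 143 µg/mL·h

Trapezoidal AUC_0→4.5:
  [0→2]: (43.10+32.16)/2 × 2 = 75.26
  [2→2.5]: (32.16+29.88)/2 × 0.5 = 15.51
  [2.5→4.5]: (29.88+22.30)/2 × 2 = 52.18
  Sum = 142.95 µg/mL·h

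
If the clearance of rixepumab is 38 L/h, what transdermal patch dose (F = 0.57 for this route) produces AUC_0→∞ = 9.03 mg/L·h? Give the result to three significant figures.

Dose = 602 mg

Dose = CL × AUC_0→∞ / F
     = 38 × 9.03 / 0.57 = 602 mg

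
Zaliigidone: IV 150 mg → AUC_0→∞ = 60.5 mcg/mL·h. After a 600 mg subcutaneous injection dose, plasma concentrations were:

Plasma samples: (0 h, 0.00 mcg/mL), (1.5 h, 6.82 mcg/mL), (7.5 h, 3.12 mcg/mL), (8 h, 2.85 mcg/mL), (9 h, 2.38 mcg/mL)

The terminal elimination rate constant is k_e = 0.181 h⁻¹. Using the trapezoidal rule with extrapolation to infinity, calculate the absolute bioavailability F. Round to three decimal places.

Trapezoidal AUC_0→9 (subcutaneous injection):
  [0→1.5]: (0.00+6.82)/2 × 1.5 = 5.115
  [1.5→7.5]: (6.82+3.12)/2 × 6 = 29.82
  [7.5→8]: (3.12+2.85)/2 × 0.5 = 1.4925
  [8→9]: (2.85+2.38)/2 × 1 = 2.615
  Sum = 39.0425 mcg/mL·h
Tail: C_last/k_e = 2.38/0.181 = 13.149
AUC_0→∞ (subcutaneous injection) = 39.0425 + 13.149 = 52.1915 mcg/mL·h
F = (AUC_ev/D_ev)/(AUC_iv/D_iv) = (52.1915/600)/(60.5/150) = 0.0869858/0.403333 = 0.2157

F = 0.216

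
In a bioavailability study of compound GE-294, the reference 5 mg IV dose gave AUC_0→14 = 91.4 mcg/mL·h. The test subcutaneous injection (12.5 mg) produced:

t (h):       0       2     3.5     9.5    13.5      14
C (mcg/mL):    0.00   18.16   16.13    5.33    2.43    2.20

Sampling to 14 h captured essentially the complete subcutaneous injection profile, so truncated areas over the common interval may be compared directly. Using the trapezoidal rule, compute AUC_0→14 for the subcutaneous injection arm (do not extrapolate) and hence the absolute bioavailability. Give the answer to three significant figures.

F = 0.547

Trapezoidal AUC_0→14 (subcutaneous injection):
  [0→2]: (0.00+18.16)/2 × 2 = 18.16
  [2→3.5]: (18.16+16.13)/2 × 1.5 = 25.7175
  [3.5→9.5]: (16.13+5.33)/2 × 6 = 64.38
  [9.5→13.5]: (5.33+2.43)/2 × 4 = 15.52
  [13.5→14]: (2.43+2.20)/2 × 0.5 = 1.1575
  Sum = 124.935 mcg/mL·h
F = (AUC_ev/D_ev)/(AUC_iv/D_iv) = (124.935/12.5)/(91.4/5) = 9.9948/18.28 = 0.5468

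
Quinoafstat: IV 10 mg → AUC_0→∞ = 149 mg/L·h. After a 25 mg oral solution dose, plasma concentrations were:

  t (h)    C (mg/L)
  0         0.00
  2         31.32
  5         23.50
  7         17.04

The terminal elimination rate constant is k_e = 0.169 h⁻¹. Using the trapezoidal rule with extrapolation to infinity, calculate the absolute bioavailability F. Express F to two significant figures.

Trapezoidal AUC_0→7 (oral solution):
  [0→2]: (0.00+31.32)/2 × 2 = 31.32
  [2→5]: (31.32+23.50)/2 × 3 = 82.23
  [5→7]: (23.50+17.04)/2 × 2 = 40.54
  Sum = 154.09 mg/L·h
Tail: C_last/k_e = 17.04/0.169 = 100.828
AUC_0→∞ (oral solution) = 154.09 + 100.828 = 254.918 mg/L·h
F = (AUC_ev/D_ev)/(AUC_iv/D_iv) = (254.918/25)/(149/10) = 10.19672/14.9 = 0.6843

F = 0.68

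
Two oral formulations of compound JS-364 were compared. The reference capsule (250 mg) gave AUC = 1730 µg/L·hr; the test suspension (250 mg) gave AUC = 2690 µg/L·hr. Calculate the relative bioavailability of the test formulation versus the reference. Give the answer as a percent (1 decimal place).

F_rel = (AUC_test/D_test) / (AUC_ref/D_ref)
      = (2690/250) / (1730/250)
      = 10.76 / 6.92 = 1.5549 = 155.49%

F_rel = 155.5%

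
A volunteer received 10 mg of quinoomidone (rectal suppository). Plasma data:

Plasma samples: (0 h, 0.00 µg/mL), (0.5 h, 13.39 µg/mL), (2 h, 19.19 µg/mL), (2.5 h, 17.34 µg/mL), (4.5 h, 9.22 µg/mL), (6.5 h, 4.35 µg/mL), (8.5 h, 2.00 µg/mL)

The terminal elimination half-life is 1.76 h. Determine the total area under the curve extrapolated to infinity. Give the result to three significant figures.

AUC = 88.5 µg/mL·h

Trapezoidal AUC_0→8.5:
  [0→0.5]: (0.00+13.39)/2 × 0.5 = 3.3475
  [0.5→2]: (13.39+19.19)/2 × 1.5 = 24.435
  [2→2.5]: (19.19+17.34)/2 × 0.5 = 9.1325
  [2.5→4.5]: (17.34+9.22)/2 × 2 = 26.56
  [4.5→6.5]: (9.22+4.35)/2 × 2 = 13.57
  [6.5→8.5]: (4.35+2.00)/2 × 2 = 6.35
  Sum = 83.395 µg/mL·h
k_e = ln2 / t½ = 0.693147 / 1.76 = 0.3938 h^-1
Extrapolated tail: C_last / k_e = 2.00 / 0.3938 = 5.079
AUC_0→∞ = 83.395 + 5.079 = 88.474 µg/mL·h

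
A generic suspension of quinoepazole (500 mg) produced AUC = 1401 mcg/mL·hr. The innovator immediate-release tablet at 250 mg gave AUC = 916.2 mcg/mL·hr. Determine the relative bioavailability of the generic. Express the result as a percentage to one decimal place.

F_rel = 76.5%

F_rel = (AUC_test/D_test) / (AUC_ref/D_ref)
      = (1401/500) / (916.2/250)
      = 2.802 / 3.6648 = 0.7646 = 76.46%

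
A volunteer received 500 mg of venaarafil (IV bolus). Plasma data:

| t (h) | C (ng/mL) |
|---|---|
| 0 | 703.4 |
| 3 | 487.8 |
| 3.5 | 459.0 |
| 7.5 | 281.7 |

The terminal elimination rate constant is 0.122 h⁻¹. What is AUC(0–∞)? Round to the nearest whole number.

AUC = 5814 ng/mL·h

Trapezoidal AUC_0→7.5:
  [0→3]: (703.4+487.8)/2 × 3 = 1786.8
  [3→3.5]: (487.8+459.0)/2 × 0.5 = 236.7
  [3.5→7.5]: (459.0+281.7)/2 × 4 = 1481.4
  Sum = 3504.9 ng/mL·h
Extrapolated tail: C_last / k_e = 281.7 / 0.122 = 2309.016
AUC_0→∞ = 3504.9 + 2309.016 = 5813.916 ng/mL·h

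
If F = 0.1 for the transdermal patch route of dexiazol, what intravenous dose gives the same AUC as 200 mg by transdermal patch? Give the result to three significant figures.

Systemic exposure from an extravascular dose = F × D_ev, so the equivalent IV dose is F × D_ev.
D_iv = F × D_ev = 0.1 × 200 = 20 mg

D_iv = 20.0 mg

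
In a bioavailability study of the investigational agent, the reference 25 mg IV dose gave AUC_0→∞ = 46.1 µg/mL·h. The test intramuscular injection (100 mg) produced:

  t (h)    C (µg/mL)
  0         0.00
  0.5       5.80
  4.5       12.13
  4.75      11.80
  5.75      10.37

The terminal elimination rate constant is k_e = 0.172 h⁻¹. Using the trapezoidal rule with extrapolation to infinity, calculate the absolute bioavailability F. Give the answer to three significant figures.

F = 0.606

Trapezoidal AUC_0→5.75 (intramuscular injection):
  [0→0.5]: (0.00+5.80)/2 × 0.5 = 1.45
  [0.5→4.5]: (5.80+12.13)/2 × 4 = 35.86
  [4.5→4.75]: (12.13+11.80)/2 × 0.25 = 2.99125
  [4.75→5.75]: (11.80+10.37)/2 × 1 = 11.085
  Sum = 51.38625 µg/mL·h
Tail: C_last/k_e = 10.37/0.172 = 60.291
AUC_0→∞ (intramuscular injection) = 51.38625 + 60.291 = 111.67725 µg/mL·h
F = (AUC_ev/D_ev)/(AUC_iv/D_iv) = (111.67725/100)/(46.1/25) = 1.1167725/1.844 = 0.6056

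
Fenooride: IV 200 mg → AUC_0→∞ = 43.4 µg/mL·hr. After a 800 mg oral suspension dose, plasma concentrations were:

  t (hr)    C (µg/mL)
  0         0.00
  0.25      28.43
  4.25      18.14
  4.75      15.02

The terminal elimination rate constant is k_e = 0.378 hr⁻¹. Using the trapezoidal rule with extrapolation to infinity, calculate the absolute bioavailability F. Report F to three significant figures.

Trapezoidal AUC_0→4.75 (oral suspension):
  [0→0.25]: (0.00+28.43)/2 × 0.25 = 3.55375
  [0.25→4.25]: (28.43+18.14)/2 × 4 = 93.14
  [4.25→4.75]: (18.14+15.02)/2 × 0.5 = 8.29
  Sum = 104.98375 µg/mL·hr
Tail: C_last/k_e = 15.02/0.378 = 39.735
AUC_0→∞ (oral suspension) = 104.98375 + 39.735 = 144.71875 µg/mL·hr
F = (AUC_ev/D_ev)/(AUC_iv/D_iv) = (144.71875/800)/(43.4/200) = 0.180898/0.217 = 0.8336

F = 0.834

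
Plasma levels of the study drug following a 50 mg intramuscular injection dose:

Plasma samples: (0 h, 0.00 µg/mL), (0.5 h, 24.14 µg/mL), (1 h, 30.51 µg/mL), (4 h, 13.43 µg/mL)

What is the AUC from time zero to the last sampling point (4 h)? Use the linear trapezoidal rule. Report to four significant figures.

AUC = 85.61 µg/mL·h

Trapezoidal AUC_0→4:
  [0→0.5]: (0.00+24.14)/2 × 0.5 = 6.035
  [0.5→1]: (24.14+30.51)/2 × 0.5 = 13.6625
  [1→4]: (30.51+13.43)/2 × 3 = 65.91
  Sum = 85.6075 µg/mL·h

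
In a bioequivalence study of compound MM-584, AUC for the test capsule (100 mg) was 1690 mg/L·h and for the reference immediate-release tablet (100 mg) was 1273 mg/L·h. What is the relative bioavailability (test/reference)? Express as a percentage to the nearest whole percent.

F_rel = 133%

F_rel = (AUC_test/D_test) / (AUC_ref/D_ref)
      = (1690/100) / (1273/100)
      = 16.9 / 12.73 = 1.3276 = 132.76%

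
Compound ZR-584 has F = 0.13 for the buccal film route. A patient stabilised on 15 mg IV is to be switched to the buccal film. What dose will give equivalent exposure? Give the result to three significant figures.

D_buccal = 115 mg

For equal systemic exposure: F × D_ev = D_iv
D_ev = D_iv / F = 15 / 0.13 = 115.385 mg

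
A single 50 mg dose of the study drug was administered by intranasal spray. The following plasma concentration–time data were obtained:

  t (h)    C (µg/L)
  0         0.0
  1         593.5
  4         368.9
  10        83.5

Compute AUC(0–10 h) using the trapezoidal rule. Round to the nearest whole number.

AUC = 3098 µg/L·h

Trapezoidal AUC_0→10:
  [0→1]: (0.0+593.5)/2 × 1 = 296.75
  [1→4]: (593.5+368.9)/2 × 3 = 1443.6
  [4→10]: (368.9+83.5)/2 × 6 = 1357.2
  Sum = 3097.55 µg/L·h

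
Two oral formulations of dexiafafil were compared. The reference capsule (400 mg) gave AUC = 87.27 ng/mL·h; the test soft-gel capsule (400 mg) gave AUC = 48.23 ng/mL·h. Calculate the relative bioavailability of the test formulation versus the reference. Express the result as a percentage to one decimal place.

F_rel = 55.3%

F_rel = (AUC_test/D_test) / (AUC_ref/D_ref)
      = (48.23/400) / (87.27/400)
      = 0.120575 / 0.218175 = 0.5527 = 55.27%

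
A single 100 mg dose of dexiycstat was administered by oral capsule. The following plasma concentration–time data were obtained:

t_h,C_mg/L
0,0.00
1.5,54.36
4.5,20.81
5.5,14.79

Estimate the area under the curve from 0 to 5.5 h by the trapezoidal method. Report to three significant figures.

Trapezoidal AUC_0→5.5:
  [0→1.5]: (0.00+54.36)/2 × 1.5 = 40.77
  [1.5→4.5]: (54.36+20.81)/2 × 3 = 112.755
  [4.5→5.5]: (20.81+14.79)/2 × 1 = 17.8
  Sum = 171.325 mg/L·h

AUC = 171 mg/L·h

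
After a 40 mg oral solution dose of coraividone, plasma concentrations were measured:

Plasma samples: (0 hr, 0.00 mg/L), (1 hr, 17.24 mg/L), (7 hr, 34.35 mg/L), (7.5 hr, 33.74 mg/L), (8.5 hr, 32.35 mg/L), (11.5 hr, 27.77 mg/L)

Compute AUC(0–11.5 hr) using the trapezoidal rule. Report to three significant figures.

Trapezoidal AUC_0→11.5:
  [0→1]: (0.00+17.24)/2 × 1 = 8.62
  [1→7]: (17.24+34.35)/2 × 6 = 154.77
  [7→7.5]: (34.35+33.74)/2 × 0.5 = 17.0225
  [7.5→8.5]: (33.74+32.35)/2 × 1 = 33.045
  [8.5→11.5]: (32.35+27.77)/2 × 3 = 90.18
  Sum = 303.6375 mg/L·hr

AUC = 304 mg/L·hr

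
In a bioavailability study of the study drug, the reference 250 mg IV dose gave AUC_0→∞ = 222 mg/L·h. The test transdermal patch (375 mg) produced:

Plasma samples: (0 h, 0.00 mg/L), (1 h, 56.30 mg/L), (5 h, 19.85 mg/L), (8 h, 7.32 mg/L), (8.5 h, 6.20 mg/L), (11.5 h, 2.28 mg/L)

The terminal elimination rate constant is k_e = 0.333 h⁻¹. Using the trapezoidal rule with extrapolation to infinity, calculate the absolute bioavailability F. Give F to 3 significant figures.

F = 0.733

Trapezoidal AUC_0→11.5 (transdermal patch):
  [0→1]: (0.00+56.30)/2 × 1 = 28.15
  [1→5]: (56.30+19.85)/2 × 4 = 152.3
  [5→8]: (19.85+7.32)/2 × 3 = 40.755
  [8→8.5]: (7.32+6.20)/2 × 0.5 = 3.38
  [8.5→11.5]: (6.20+2.28)/2 × 3 = 12.72
  Sum = 237.305 mg/L·h
Tail: C_last/k_e = 2.28/0.333 = 6.847
AUC_0→∞ (transdermal patch) = 237.305 + 6.847 = 244.152 mg/L·h
F = (AUC_ev/D_ev)/(AUC_iv/D_iv) = (244.152/375)/(222/250) = 0.651072/0.888 = 0.7332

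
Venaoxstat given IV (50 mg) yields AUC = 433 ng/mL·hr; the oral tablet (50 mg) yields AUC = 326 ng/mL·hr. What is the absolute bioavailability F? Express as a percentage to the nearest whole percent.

F = (AUC_ev / D_ev) / (AUC_iv / D_iv)
  = (326/50) / (433/50)
  = 6.52 / 8.66 = 0.7529
  = 75.29%

F = 75%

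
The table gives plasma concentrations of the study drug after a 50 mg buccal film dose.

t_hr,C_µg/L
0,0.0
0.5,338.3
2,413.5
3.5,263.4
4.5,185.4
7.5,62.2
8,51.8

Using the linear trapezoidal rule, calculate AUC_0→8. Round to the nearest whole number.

Trapezoidal AUC_0→8:
  [0→0.5]: (0.0+338.3)/2 × 0.5 = 84.575
  [0.5→2]: (338.3+413.5)/2 × 1.5 = 563.85
  [2→3.5]: (413.5+263.4)/2 × 1.5 = 507.675
  [3.5→4.5]: (263.4+185.4)/2 × 1 = 224.4
  [4.5→7.5]: (185.4+62.2)/2 × 3 = 371.4
  [7.5→8]: (62.2+51.8)/2 × 0.5 = 28.5
  Sum = 1780.4 µg/L·hr

AUC = 1780 µg/L·hr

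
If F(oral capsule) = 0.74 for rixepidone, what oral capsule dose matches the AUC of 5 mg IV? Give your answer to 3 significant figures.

For equal systemic exposure: F × D_ev = D_iv
D_ev = D_iv / F = 5 / 0.74 = 6.75676 mg

D_oral = 6.76 mg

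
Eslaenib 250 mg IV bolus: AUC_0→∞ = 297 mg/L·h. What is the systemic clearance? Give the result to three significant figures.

CL = 0.842 L/h

CL = Dose_iv / AUC_0→∞
   = 250 / 297 = 0.841751 L/h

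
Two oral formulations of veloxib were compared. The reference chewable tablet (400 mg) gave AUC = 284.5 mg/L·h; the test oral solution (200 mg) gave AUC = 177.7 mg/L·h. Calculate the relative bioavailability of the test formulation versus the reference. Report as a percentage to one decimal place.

F_rel = 124.9%

F_rel = (AUC_test/D_test) / (AUC_ref/D_ref)
      = (177.7/200) / (284.5/400)
      = 0.8885 / 0.71125 = 1.2492 = 124.92%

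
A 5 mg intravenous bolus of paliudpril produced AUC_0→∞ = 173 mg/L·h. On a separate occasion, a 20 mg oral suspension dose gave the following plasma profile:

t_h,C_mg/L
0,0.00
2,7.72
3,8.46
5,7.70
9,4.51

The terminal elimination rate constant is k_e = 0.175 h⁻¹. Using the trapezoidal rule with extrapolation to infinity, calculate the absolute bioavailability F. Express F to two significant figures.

F = 0.12

Trapezoidal AUC_0→9 (oral suspension):
  [0→2]: (0.00+7.72)/2 × 2 = 7.72
  [2→3]: (7.72+8.46)/2 × 1 = 8.09
  [3→5]: (8.46+7.70)/2 × 2 = 16.16
  [5→9]: (7.70+4.51)/2 × 4 = 24.42
  Sum = 56.39 mg/L·h
Tail: C_last/k_e = 4.51/0.175 = 25.771
AUC_0→∞ (oral suspension) = 56.39 + 25.771 = 82.161 mg/L·h
F = (AUC_ev/D_ev)/(AUC_iv/D_iv) = (82.161/20)/(173/5) = 4.10805/34.6 = 0.1187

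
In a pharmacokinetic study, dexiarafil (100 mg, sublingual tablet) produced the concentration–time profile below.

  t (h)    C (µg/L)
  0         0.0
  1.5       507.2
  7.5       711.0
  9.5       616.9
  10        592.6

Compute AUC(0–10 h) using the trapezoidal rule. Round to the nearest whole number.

Trapezoidal AUC_0→10:
  [0→1.5]: (0.0+507.2)/2 × 1.5 = 380.4
  [1.5→7.5]: (507.2+711.0)/2 × 6 = 3654.6
  [7.5→9.5]: (711.0+616.9)/2 × 2 = 1327.9
  [9.5→10]: (616.9+592.6)/2 × 0.5 = 302.375
  Sum = 5665.275 µg/L·h

AUC = 5665 µg/L·h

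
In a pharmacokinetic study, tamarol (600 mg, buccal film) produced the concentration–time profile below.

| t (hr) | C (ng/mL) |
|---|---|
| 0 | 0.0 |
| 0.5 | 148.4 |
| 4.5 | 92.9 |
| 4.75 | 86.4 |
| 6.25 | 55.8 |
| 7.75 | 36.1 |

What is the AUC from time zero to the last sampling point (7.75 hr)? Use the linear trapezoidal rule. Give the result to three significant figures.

Trapezoidal AUC_0→7.75:
  [0→0.5]: (0.0+148.4)/2 × 0.5 = 37.1
  [0.5→4.5]: (148.4+92.9)/2 × 4 = 482.6
  [4.5→4.75]: (92.9+86.4)/2 × 0.25 = 22.4125
  [4.75→6.25]: (86.4+55.8)/2 × 1.5 = 106.65
  [6.25→7.75]: (55.8+36.1)/2 × 1.5 = 68.925
  Sum = 717.6875 ng/mL·hr

AUC = 718 ng/mL·hr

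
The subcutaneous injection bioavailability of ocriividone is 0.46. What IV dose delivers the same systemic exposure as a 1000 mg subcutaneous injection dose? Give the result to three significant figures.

Systemic exposure from an extravascular dose = F × D_ev, so the equivalent IV dose is F × D_ev.
D_iv = F × D_ev = 0.46 × 1000 = 460 mg

D_iv = 460 mg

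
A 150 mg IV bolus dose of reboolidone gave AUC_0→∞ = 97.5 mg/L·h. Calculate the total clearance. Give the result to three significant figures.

CL = Dose_iv / AUC_0→∞
   = 150 / 97.5 = 1.53846 L/h

CL = 1.54 L/h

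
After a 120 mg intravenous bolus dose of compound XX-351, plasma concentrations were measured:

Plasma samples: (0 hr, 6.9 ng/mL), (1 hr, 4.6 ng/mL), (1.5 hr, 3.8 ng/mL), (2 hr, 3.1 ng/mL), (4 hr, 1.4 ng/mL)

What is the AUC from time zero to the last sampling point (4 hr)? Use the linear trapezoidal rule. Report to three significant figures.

Trapezoidal AUC_0→4:
  [0→1]: (6.9+4.6)/2 × 1 = 5.75
  [1→1.5]: (4.6+3.8)/2 × 0.5 = 2.1
  [1.5→2]: (3.8+3.1)/2 × 0.5 = 1.725
  [2→4]: (3.1+1.4)/2 × 2 = 4.5
  Sum = 14.075 ng/mL·hr

AUC = 14.1 ng/mL·hr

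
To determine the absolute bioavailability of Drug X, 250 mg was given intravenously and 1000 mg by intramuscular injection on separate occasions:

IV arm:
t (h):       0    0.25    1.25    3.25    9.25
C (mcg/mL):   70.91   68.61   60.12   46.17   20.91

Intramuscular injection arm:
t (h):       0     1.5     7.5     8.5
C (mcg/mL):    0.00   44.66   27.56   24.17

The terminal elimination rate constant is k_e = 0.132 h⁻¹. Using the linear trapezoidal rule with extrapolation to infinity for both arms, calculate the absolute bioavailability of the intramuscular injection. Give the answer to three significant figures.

F = 0.210

Trapezoidal AUC_0→9.25 (IV):
  [0→0.25]: (70.91+68.61)/2 × 0.25 = 17.44
  [0.25→1.25]: (68.61+60.12)/2 × 1 = 64.365
  [1.25→3.25]: (60.12+46.17)/2 × 2 = 106.29
  [3.25→9.25]: (46.17+20.91)/2 × 6 = 201.24
  Sum = 389.335 mcg/mL·h
IV tail: 20.91/0.132 = 158.409; AUC_iv,0→∞ = 389.335 + 158.409 = 547.744 mcg/mL·h
Trapezoidal AUC_0→8.5 (intramuscular injection):
  [0→1.5]: (0.00+44.66)/2 × 1.5 = 33.495
  [1.5→7.5]: (44.66+27.56)/2 × 6 = 216.66
  [7.5→8.5]: (27.56+24.17)/2 × 1 = 25.865
  Sum = 276.02 mcg/mL·h
intramuscular injection tail: 24.17/0.132 = 183.106; AUC_ev,0→∞ = 276.02 + 183.106 = 459.126 mcg/mL·h
F = (AUC_ev/D_ev)/(AUC_iv/D_iv) = (459.126/1000)/(547.744/250) = 0.459126/2.190976 = 0.2096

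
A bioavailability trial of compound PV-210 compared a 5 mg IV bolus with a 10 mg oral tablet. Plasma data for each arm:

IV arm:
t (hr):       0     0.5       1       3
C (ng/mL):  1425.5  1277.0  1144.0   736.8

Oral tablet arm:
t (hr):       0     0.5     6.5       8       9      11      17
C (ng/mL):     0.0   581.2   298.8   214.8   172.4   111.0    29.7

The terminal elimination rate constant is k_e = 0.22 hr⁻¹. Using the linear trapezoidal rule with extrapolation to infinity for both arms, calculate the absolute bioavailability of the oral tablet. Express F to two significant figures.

Trapezoidal AUC_0→3 (IV):
  [0→0.5]: (1425.5+1277.0)/2 × 0.5 = 675.625
  [0.5→1]: (1277.0+1144.0)/2 × 0.5 = 605.25
  [1→3]: (1144.0+736.8)/2 × 2 = 1880.8
  Sum = 3161.675 ng/mL·hr
IV tail: 736.8/0.22 = 3349.091; AUC_iv,0→∞ = 3161.675 + 3349.091 = 6510.766 ng/mL·hr
Trapezoidal AUC_0→17 (oral tablet):
  [0→0.5]: (0.0+581.2)/2 × 0.5 = 145.3
  [0.5→6.5]: (581.2+298.8)/2 × 6 = 2640.0
  [6.5→8]: (298.8+214.8)/2 × 1.5 = 385.2
  [8→9]: (214.8+172.4)/2 × 1 = 193.6
  [9→11]: (172.4+111.0)/2 × 2 = 283.4
  [11→17]: (111.0+29.7)/2 × 6 = 422.1
  Sum = 4069.6 ng/mL·hr
oral tablet tail: 29.7/0.22 = 135.000; AUC_ev,0→∞ = 4069.6 + 135.000 = 4204.6 ng/mL·hr
F = (AUC_ev/D_ev)/(AUC_iv/D_iv) = (4204.6/10)/(6510.766/5) = 420.46/1302.1532 = 0.3229

F = 0.32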